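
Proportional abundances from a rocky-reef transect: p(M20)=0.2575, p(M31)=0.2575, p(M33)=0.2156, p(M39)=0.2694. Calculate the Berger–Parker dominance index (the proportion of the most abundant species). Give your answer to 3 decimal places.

The largest proportion is 0.2694, i.e. d = 0.269 to 3 decimal places.

0.269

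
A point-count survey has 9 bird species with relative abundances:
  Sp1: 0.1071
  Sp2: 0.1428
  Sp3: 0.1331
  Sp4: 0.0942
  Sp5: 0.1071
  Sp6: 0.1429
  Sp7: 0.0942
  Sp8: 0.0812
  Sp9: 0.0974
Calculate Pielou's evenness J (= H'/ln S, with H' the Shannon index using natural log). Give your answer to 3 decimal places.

0.992

H' = −Σ pᵢ ln pᵢ = −((-0.23926) + (-0.27793) + (-0.26842) + (-0.22253) + (-0.23926) + (-0.27803) + (-0.22253) + (-0.20388) + (-0.22684)) = 2.17868 (working shown to 5 dp, full precision carried).
With S = 9 species, ln S = 2.19722, so J = 2.17868/2.19722 = 0.99156, i.e. 0.992 to 3 decimal places.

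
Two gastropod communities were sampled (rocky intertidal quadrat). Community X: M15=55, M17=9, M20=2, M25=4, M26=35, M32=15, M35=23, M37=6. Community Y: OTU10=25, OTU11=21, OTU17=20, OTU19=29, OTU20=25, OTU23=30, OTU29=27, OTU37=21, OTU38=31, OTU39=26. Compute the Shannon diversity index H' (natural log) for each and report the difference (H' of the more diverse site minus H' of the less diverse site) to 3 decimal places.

0.610

Community X: N=149, proportions 0.36913, 0.0604, 0.01342, 0.02685, 0.2349, 0.10067, 0.15436, 0.04027, giving H' = 1.68157 (working shown to 5 dp, full precision carried).
Community Y: N=255, proportions 0.09804, 0.08235, 0.07843, 0.11373, 0.09804, 0.11765, 0.10588, 0.08235, 0.12157, 0.10196, giving H' = 2.29198.
Difference = |1.68157 − 2.29198| = 0.61041, i.e. 0.610 to 3 decimal places.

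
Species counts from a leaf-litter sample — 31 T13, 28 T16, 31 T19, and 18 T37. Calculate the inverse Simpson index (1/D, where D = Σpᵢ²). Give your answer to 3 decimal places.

Total N = 31+28+31+18 = 108, so the proportions are 0.287037, 0.2592593, 0.287037, 0.1666667 (working shown to 7 dp, full precision carried).
D = 0.287037² + 0.2592593² + 0.287037² + 0.1666667² = 0.0823903 + 0.0672154 + 0.0823903 + 0.0277778 = 0.2597737.
So 1/D = 3.84950, i.e. 3.850 to 3 decimal places.

3.850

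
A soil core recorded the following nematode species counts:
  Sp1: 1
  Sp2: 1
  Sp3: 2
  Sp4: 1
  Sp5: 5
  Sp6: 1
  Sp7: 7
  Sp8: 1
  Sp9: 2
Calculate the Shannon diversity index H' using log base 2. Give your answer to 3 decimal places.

2.713

Total N = 1+1+2+1+5+1+7+1+2 = 21, so the proportions are 0.04762, 0.04762, 0.09524, 0.04762, 0.2381, 0.04762, 0.33333, 0.04762, 0.09524 (working shown to 5 dp, full precision carried).
Each pᵢ log₂ pᵢ term: 0.04762×(-4.39232)=-0.20916, 0.04762×(-4.39232)=-0.20916, 0.09524×(-3.39232)=-0.32308, 0.04762×(-4.39232)=-0.20916, 0.2381×(-2.07039)=-0.49295, 0.04762×(-4.39232)=-0.20916, 0.33333×(-1.58496)=-0.52832, 0.04762×(-4.39232)=-0.20916, 0.09524×(-3.39232)=-0.32308.
Sum = -2.71322, so H' = 2.713.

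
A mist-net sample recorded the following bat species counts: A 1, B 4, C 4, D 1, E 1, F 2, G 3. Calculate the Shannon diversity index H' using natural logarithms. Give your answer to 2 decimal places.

1.79

Total N = 1+4+4+1+1+2+3 = 16, so the proportions are 0.0625, 0.25, 0.25, 0.0625, 0.0625, 0.125, 0.1875 (working shown to 4 dp, full precision carried).
Each pᵢ ln pᵢ term: 0.0625×(-2.7726)=-0.1733, 0.25×(-1.3863)=-0.3466, 0.25×(-1.3863)=-0.3466, 0.0625×(-2.7726)=-0.1733, 0.0625×(-2.7726)=-0.1733, 0.125×(-2.0794)=-0.2599, 0.1875×(-1.6740)=-0.3139.
Sum = -1.7868, so H' = 1.79.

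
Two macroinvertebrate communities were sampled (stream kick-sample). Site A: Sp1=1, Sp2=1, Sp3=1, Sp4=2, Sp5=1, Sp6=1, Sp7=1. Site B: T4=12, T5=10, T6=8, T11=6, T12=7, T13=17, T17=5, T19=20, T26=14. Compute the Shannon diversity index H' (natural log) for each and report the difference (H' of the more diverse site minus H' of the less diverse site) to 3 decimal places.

0.195

Site A: N=8, proportions 0.125, 0.125, 0.125, 0.25, 0.125, 0.125, 0.125, giving H' = 1.90615 (working shown to 5 dp, full precision carried).
Site B: N=99, proportions 0.12121, 0.10101, 0.08081, 0.06061, 0.07071, 0.17172, 0.05051, 0.20202, 0.14141, giving H' = 2.10092.
Difference = |1.90615 − 2.10092| = 0.19477, i.e. 0.195 to 3 decimal places.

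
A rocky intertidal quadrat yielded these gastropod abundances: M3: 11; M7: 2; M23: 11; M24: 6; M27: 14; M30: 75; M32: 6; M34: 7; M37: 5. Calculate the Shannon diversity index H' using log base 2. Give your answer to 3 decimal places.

2.274

Total N = 11+2+11+6+14+75+6+7+5 = 137, so the proportions are 0.08029, 0.0146, 0.08029, 0.0438, 0.10219, 0.54745, 0.0438, 0.05109, 0.0365 (working shown to 5 dp, full precision carried).
Each pᵢ log₂ pᵢ term: 0.08029×(-3.63860)=-0.29215, 0.0146×(-6.09803)=-0.08902, 0.08029×(-3.63860)=-0.29215, 0.0438×(-4.51307)=-0.19765, 0.10219×(-3.29068)=-0.33627, 0.54745×(-0.86921)=-0.47585, 0.0438×(-4.51307)=-0.19765, 0.05109×(-4.29068)=-0.21923, 0.0365×(-4.77610)=-0.17431.
Sum = -2.27429, so H' = 2.274.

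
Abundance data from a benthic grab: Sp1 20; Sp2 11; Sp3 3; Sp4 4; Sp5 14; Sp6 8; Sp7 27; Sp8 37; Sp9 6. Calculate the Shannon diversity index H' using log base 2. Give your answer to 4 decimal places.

2.7824

Total N = 20+11+3+4+14+8+27+37+6 = 130, so the proportions are 0.153846, 0.084615, 0.023077, 0.030769, 0.107692, 0.061538, 0.207692, 0.284615, 0.046154 (working shown to 6 dp, full precision carried).
Each pᵢ log₂ pᵢ term: 0.153846×(-2.700440)=-0.415452, 0.084615×(-3.562936)=-0.301479, 0.023077×(-5.437405)=-0.125479, 0.030769×(-5.022368)=-0.154534, 0.107692×(-3.215013)=-0.346232, 0.061538×(-4.022368)=-0.247530, 0.207692×(-2.267480)=-0.470938, 0.284615×(-1.812914)=-0.515983, 0.046154×(-4.437405)=-0.204803.
Sum = -2.782432, so H' = 2.7824.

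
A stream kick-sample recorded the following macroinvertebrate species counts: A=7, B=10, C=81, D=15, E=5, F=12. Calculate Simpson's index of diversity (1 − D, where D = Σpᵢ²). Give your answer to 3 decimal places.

0.580

Total N = 7+10+81+15+5+12 = 130, so the proportions are 0.05385, 0.07692, 0.62308, 0.11538, 0.03846, 0.09231 (working shown to 5 dp, full precision carried).
D = 0.05385² + 0.07692² + 0.62308² + 0.11538² + 0.03846² + 0.09231² = 0.00290 + 0.00592 + 0.38822 + 0.01331 + 0.00148 + 0.00852 = 0.42036.
So 1 − D = 0.57964, i.e. 0.580 to 3 decimal places.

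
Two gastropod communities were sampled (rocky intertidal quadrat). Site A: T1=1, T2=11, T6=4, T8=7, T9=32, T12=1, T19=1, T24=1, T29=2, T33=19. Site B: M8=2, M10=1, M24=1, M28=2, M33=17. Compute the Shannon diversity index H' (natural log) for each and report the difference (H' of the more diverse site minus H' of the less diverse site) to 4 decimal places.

0.7426

Site A: N=79, proportions 0.012658, 0.139241, 0.050633, 0.088608, 0.405063, 0.012658, 0.012658, 0.012658, 0.025316, 0.240506, giving H' = 1.663403 (working shown to 6 dp, full precision carried).
Site B: N=23, proportions 0.086957, 0.043478, 0.043478, 0.086957, 0.73913, giving H' = 0.920833.
Difference = |1.663403 − 0.920833| = 0.742570, i.e. 0.7426 to 4 decimal places.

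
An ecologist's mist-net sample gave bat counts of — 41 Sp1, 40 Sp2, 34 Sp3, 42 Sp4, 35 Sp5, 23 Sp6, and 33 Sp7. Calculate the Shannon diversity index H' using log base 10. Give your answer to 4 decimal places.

Total N = 41+40+34+42+35+23+33 = 248, so the proportions are 0.165323, 0.16129, 0.137097, 0.169355, 0.141129, 0.092742, 0.133065 (working shown to 6 dp, full precision carried).
Each pᵢ log₁₀ pᵢ term: 0.165323×(-0.781668)=-0.129227, 0.16129×(-0.792392)=-0.127805, 0.137097×(-0.862973)=-0.118311, 0.169355×(-0.771202)=-0.130607, 0.141129×(-0.850384)=-0.120014, 0.092742×(-1.032724)=-0.095777, 0.133065×(-0.875938)=-0.116556.
Sum = -0.838297, so H' = 0.8383.

0.8383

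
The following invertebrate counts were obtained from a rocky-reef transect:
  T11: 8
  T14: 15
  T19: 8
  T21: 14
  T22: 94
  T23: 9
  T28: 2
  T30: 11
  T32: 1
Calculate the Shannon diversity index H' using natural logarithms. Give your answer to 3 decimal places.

Total N = 8+15+8+14+94+9+2+11+1 = 162, so the proportions are 0.04938, 0.09259, 0.04938, 0.08642, 0.58025, 0.05556, 0.01235, 0.0679, 0.00617 (working shown to 5 dp, full precision carried).
Each pᵢ ln pᵢ term: 0.04938×(-3.00815)=-0.14855, 0.09259×(-2.37955)=-0.22033, 0.04938×(-3.00815)=-0.14855, 0.08642×(-2.44854)=-0.21160, 0.58025×(-0.54430)=-0.31583, 0.05556×(-2.89037)=-0.16058, 0.01235×(-4.39445)=-0.05425, 0.0679×(-2.68970)=-0.18263, 0.00617×(-5.08760)=-0.03140.
Sum = -1.47373, so H' = 1.474.

1.474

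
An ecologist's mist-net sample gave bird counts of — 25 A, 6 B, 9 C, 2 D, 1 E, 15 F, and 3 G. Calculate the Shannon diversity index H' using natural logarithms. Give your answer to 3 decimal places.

Total N = 25+6+9+2+1+15+3 = 61, so the proportions are 0.40984, 0.09836, 0.14754, 0.03279, 0.01639, 0.2459, 0.04918 (working shown to 5 dp, full precision carried).
Each pᵢ ln pᵢ term: 0.40984×(-0.89200)=-0.36557, 0.09836×(-2.31911)=-0.22811, 0.14754×(-1.91365)=-0.28234, 0.03279×(-3.41773)=-0.11206, 0.01639×(-4.11087)=-0.06739, 0.2459×(-1.40282)=-0.34496, 0.04918×(-3.01226)=-0.14814.
Sum = -1.54857, so H' = 1.549.

1.549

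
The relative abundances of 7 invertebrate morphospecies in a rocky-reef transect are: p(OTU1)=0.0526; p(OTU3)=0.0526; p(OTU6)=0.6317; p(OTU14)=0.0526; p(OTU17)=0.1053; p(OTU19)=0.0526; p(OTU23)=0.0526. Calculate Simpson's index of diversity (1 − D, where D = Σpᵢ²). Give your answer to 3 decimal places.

0.576

D = 0.0526² + 0.0526² + 0.6317² + 0.0526² + 0.1053² + 0.0526² + 0.0526² = 0.00277 + 0.00277 + 0.39904 + 0.00277 + 0.01109 + 0.00277 + 0.00277 = 0.42397 (working shown to 5 dp, full precision carried).
So 1 − D = 0.57603, i.e. 0.576 to 3 decimal places.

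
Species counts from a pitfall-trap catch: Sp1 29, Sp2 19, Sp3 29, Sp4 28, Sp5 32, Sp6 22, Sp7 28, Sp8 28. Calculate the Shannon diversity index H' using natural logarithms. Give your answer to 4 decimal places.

2.0680

Total N = 29+19+29+28+32+22+28+28 = 215, so the proportions are 0.134884, 0.088372, 0.134884, 0.130233, 0.148837, 0.102326, 0.130233, 0.130233 (working shown to 6 dp, full precision carried).
Each pᵢ ln pᵢ term: 0.134884×(-2.003342)=-0.270218, 0.088372×(-2.426199)=-0.214408, 0.134884×(-2.003342)=-0.270218, 0.130233×(-2.038434)=-0.265470, 0.148837×(-1.904902)=-0.283520, 0.102326×(-2.279596)=-0.233261, 0.130233×(-2.038434)=-0.265470, 0.130233×(-2.038434)=-0.265470.
Sum = -2.068037, so H' = 2.0680.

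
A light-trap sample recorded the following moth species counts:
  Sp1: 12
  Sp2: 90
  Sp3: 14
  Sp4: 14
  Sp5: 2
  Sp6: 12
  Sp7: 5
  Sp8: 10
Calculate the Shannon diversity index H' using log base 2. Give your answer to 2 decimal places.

Total N = 12+90+14+14+2+12+5+10 = 159, so the proportions are 0.0755, 0.566, 0.0881, 0.0881, 0.0126, 0.0755, 0.0314, 0.0629 (working shown to 4 dp, full precision carried).
Each pᵢ log₂ pᵢ term: 0.0755×(-3.7279)=-0.2814, 0.566×(-0.8210)=-0.4647, 0.0881×(-3.5055)=-0.3087, 0.0881×(-3.5055)=-0.3087, 0.0126×(-6.3129)=-0.0794, 0.0755×(-3.7279)=-0.2814, 0.0314×(-4.9910)=-0.1569, 0.0629×(-3.9910)=-0.2510.
Sum = -2.1321, so H' = 2.13.

2.13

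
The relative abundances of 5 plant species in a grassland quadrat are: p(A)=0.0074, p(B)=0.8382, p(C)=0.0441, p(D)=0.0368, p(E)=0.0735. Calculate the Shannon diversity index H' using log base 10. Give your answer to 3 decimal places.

0.276

Each pᵢ log₁₀ pᵢ term (working shown to 5 dp, full precision carried): 0.0074×(-2.13077)=-0.01577, 0.8382×(-0.07665)=-0.06425, 0.0441×(-1.35556)=-0.05978, 0.0368×(-1.43415)=-0.05278, 0.0735×(-1.13371)=-0.08333.
Sum = -0.27590, so H' = 0.276.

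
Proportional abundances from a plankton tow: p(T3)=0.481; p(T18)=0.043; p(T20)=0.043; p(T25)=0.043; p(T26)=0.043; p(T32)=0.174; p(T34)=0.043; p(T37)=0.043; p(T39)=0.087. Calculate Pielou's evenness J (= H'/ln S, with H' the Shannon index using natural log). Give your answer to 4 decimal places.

0.7649

H' = −Σ pᵢ ln pᵢ = −((-0.352038) + (-0.135302) + (-0.135302) + (-0.135302) + (-0.135302) + (-0.304274) + (-0.135302) + (-0.135302) + (-0.212441)) = 1.680564 (working shown to 6 dp, full precision carried).
With S = 9 species, ln S = 2.197225, so J = 1.680564/2.197225 = 0.764858, i.e. 0.7649 to 4 decimal places.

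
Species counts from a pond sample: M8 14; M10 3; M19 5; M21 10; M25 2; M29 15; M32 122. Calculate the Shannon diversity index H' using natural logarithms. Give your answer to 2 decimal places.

Total N = 14+3+5+10+2+15+122 = 171, so the proportions are 0.0819, 0.0175, 0.0292, 0.0585, 0.0117, 0.0877, 0.7135 (working shown to 4 dp, full precision carried).
Each pᵢ ln pᵢ term: 0.0819×(-2.5026)=-0.2049, 0.0175×(-4.0431)=-0.0709, 0.0292×(-3.5322)=-0.1033, 0.0585×(-2.8391)=-0.1660, 0.0117×(-4.4485)=-0.0520, 0.0877×(-2.4336)=-0.2135, 0.7135×(-0.3376)=-0.2409.
Sum = -1.0515, so H' = 1.05.

1.05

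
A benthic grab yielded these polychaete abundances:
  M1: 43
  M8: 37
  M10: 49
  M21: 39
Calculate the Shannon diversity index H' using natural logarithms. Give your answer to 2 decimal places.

Total N = 43+37+49+39 = 168, so the proportions are 0.256, 0.2202, 0.2917, 0.2321 (working shown to 4 dp, full precision carried).
Each pᵢ ln pᵢ term: 0.256×(-1.3628)=-0.3488, 0.2202×(-1.5130)=-0.3332, 0.2917×(-1.2321)=-0.3594, 0.2321×(-1.4604)=-0.3390.
Sum = -1.3804, so H' = 1.38.

1.38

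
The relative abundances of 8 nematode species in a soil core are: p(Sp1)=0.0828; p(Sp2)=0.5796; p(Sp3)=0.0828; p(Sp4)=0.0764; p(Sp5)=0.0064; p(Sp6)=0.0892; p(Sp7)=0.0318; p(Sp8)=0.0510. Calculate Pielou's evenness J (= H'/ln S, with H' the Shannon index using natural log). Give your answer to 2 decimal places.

H' = −Σ pᵢ ln pᵢ = −((-0.2063) + (-0.3161) + (-0.2063) + (-0.1965) + (-0.0323) + (-0.2156) + (-0.1097) + (-0.1518)) = 1.4345 (working shown to 4 dp, full precision carried).
With S = 8 species, ln S = 2.0794, so J = 1.4345/2.0794 = 0.6899, i.e. 0.69 to 2 decimal places.

0.69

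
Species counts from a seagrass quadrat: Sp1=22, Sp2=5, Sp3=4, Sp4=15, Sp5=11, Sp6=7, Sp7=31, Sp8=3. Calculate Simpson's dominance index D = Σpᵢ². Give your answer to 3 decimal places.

Total N = 22+5+4+15+11+7+31+3 = 98, so the proportions are 0.22449, 0.05102, 0.04082, 0.15306, 0.11224, 0.07143, 0.31633, 0.03061 (working shown to 5 dp, full precision carried).
D = 0.22449² + 0.05102² + 0.04082² + 0.15306² + 0.11224² + 0.07143² + 0.31633² + 0.03061² = 0.05040 + 0.00260 + 0.00167 + 0.02343 + 0.01260 + 0.00510 + 0.10006 + 0.00094 = 0.19679.
To 3 decimal places, D = 0.197.

0.197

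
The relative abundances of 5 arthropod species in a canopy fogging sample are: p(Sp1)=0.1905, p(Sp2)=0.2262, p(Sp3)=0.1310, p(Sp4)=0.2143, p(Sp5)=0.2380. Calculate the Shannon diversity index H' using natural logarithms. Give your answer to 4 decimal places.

Each pᵢ ln pᵢ term (working shown to 6 dp, full precision carried): 0.1905×(-1.658103)=-0.315869, 0.2262×(-1.486336)=-0.336209, 0.131×(-2.032558)=-0.266265, 0.2143×(-1.540378)=-0.330103, 0.238×(-1.435485)=-0.341645.
Sum = -1.590091, so H' = 1.5901.

1.5901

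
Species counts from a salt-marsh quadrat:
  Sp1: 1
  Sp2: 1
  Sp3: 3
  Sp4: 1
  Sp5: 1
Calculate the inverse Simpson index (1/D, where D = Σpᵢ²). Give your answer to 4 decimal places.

Total N = 1+1+3+1+1 = 7, so the proportions are 0.14285714, 0.14285714, 0.42857143, 0.14285714, 0.14285714 (working shown to 8 dp, full precision carried).
D = 0.14285714² + 0.14285714² + 0.42857143² + 0.14285714² + 0.14285714² = 0.02040816 + 0.02040816 + 0.18367347 + 0.02040816 + 0.02040816 = 0.26530612.
So 1/D = 3.769231, i.e. 3.7692 to 4 decimal places.

3.7692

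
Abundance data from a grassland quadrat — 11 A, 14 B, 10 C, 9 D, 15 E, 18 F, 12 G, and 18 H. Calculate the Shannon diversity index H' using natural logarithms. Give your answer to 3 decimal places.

2.050

Total N = 11+14+10+9+15+18+12+18 = 107, so the proportions are 0.1028, 0.13084, 0.09346, 0.08411, 0.14019, 0.16822, 0.11215, 0.16822 (working shown to 5 dp, full precision carried).
Each pᵢ ln pᵢ term: 0.1028×(-2.27493)=-0.23387, 0.13084×(-2.03377)=-0.26610, 0.09346×(-2.37024)=-0.22152, 0.08411×(-2.47560)=-0.20823, 0.14019×(-1.96478)=-0.27544, 0.16822×(-1.78246)=-0.29985, 0.11215×(-2.18792)=-0.24537, 0.16822×(-1.78246)=-0.29985.
Sum = -2.05024, so H' = 2.050.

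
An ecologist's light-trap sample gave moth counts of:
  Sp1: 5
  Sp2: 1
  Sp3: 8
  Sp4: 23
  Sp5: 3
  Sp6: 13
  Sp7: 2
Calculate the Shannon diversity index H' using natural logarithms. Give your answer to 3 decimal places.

1.556

Total N = 5+1+8+23+3+13+2 = 55, so the proportions are 0.09091, 0.01818, 0.14545, 0.41818, 0.05455, 0.23636, 0.03636 (working shown to 5 dp, full precision carried).
Each pᵢ ln pᵢ term: 0.09091×(-2.39790)=-0.21799, 0.01818×(-4.00733)=-0.07286, 0.14545×(-1.92789)=-0.28042, 0.41818×(-0.87184)=-0.36459, 0.05455×(-2.90872)=-0.15866, 0.23636×(-1.44238)=-0.34093, 0.03636×(-3.31419)=-0.12052.
Sum = -1.55596, so H' = 1.556.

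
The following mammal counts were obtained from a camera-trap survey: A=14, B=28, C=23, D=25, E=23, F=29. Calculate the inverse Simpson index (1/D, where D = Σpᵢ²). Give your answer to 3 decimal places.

Total N = 14+28+23+25+23+29 = 142, so the proportions are 0.0985915, 0.1971831, 0.1619718, 0.1760563, 0.1619718, 0.2042254 (working shown to 7 dp, full precision carried).
D = 0.0985915² + 0.1971831² + 0.1619718² + 0.1760563² + 0.1619718² + 0.2042254² = 0.0097203 + 0.0388812 + 0.0262349 + 0.0309958 + 0.0262349 + 0.0417080 = 0.1737750.
So 1/D = 5.75457, i.e. 5.755 to 3 decimal places.

5.755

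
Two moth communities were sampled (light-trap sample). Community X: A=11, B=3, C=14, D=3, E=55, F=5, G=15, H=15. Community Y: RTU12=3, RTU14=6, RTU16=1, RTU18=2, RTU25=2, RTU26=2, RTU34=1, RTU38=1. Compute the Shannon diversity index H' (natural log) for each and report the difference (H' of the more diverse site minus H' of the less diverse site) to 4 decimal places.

0.2204

Community X: N=121, proportions 0.0909091, 0.0247934, 0.1157025, 0.0247934, 0.4545455, 0.0413223, 0.1239669, 0.1239669, giving H' = 1.6585398 (working shown to 7 dp, full precision carried).
Community Y: N=18, proportions 0.1666667, 0.3333333, 0.0555556, 0.1111111, 0.1111111, 0.1111111, 0.0555556, 0.0555556, giving H' = 1.8789675.
Difference = |1.6585398 − 1.8789675| = 0.2204277, i.e. 0.2204 to 4 decimal places.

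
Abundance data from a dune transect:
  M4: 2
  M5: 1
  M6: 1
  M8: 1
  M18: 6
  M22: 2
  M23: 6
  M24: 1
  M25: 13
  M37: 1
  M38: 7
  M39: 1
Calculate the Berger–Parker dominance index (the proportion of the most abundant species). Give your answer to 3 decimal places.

0.310

Total N = 2+1+1+1+6+2+6+1+13+1+7+1 = 42, so the proportions are 0.04762, 0.02381, 0.02381, 0.02381, 0.14286, 0.04762, 0.14286, 0.02381, 0.30952, 0.02381, 0.16667, 0.02381 (working shown to 5 dp, full precision carried).
The largest proportion is 0.30952, i.e. d = 0.310 to 3 decimal places.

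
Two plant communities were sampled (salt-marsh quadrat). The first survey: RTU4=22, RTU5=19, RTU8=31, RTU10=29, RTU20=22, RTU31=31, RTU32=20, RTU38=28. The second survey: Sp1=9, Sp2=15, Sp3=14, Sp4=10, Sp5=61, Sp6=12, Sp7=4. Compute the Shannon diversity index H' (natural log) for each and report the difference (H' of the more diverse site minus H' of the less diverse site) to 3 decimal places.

0.486

The first survey: N=202, proportions 0.1089109, 0.0940594, 0.1534653, 0.1435644, 0.1089109, 0.1534653, 0.0990099, 0.1386139, giving H' = 2.0621025 (working shown to 7 dp, full precision carried).
The second survey: N=125, proportions 0.072, 0.12, 0.112, 0.08, 0.488, 0.096, 0.032, giving H' = 1.5763474.
Difference = |2.0621025 − 1.5763474| = 0.4857551, i.e. 0.486 to 3 decimal places.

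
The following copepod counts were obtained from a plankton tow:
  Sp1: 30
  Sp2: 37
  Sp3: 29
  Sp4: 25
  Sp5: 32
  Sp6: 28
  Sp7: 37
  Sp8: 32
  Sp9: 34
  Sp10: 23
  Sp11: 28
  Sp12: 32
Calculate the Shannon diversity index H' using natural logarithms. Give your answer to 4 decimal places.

2.4757

Total N = 30+37+29+25+32+28+37+32+34+23+28+32 = 367, so the proportions are 0.081744, 0.100817, 0.079019, 0.06812, 0.087193, 0.076294, 0.100817, 0.087193, 0.092643, 0.06267, 0.076294, 0.087193 (working shown to 6 dp, full precision carried).
Each pᵢ ln pᵢ term: 0.081744×(-2.504164)=-0.204700, 0.100817×(-2.294444)=-0.231320, 0.079019×(-2.538066)=-0.200556, 0.06812×(-2.686486)=-0.183003, 0.087193×(-2.439626)=-0.212719, 0.076294×(-2.573157)=-0.196317, 0.100817×(-2.294444)=-0.231320, 0.087193×(-2.439626)=-0.212719, 0.092643×(-2.379001)=-0.220398, 0.06267×(-2.769868)=-0.173588, 0.076294×(-2.573157)=-0.196317, 0.087193×(-2.439626)=-0.212719.
Sum = -2.475678, so H' = 2.4757.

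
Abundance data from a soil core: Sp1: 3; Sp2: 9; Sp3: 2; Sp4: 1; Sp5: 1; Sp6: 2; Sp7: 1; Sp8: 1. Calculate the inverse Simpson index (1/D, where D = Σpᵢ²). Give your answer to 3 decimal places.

Total N = 3+9+2+1+1+2+1+1 = 20, so the proportions are 0.15, 0.45, 0.1, 0.05, 0.05, 0.1, 0.05, 0.05 (working shown to 7 dp, full precision carried).
D = 0.15² + 0.45² + 0.1² + 0.05² + 0.05² + 0.1² + 0.05² + 0.05² = 0.0225000 + 0.2025000 + 0.0100000 + 0.0025000 + 0.0025000 + 0.0100000 + 0.0025000 + 0.0025000 = 0.2550000.
So 1/D = 3.92157, i.e. 3.922 to 3 decimal places.

3.922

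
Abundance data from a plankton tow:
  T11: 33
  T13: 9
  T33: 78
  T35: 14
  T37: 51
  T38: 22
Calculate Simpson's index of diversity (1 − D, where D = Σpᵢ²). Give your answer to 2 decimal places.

0.75

Total N = 33+9+78+14+51+22 = 207, so the proportions are 0.1594, 0.0435, 0.3768, 0.0676, 0.2464, 0.1063 (working shown to 4 dp, full precision carried).
D = 0.1594² + 0.0435² + 0.3768² + 0.0676² + 0.2464² + 0.1063² = 0.0254 + 0.0019 + 0.1420 + 0.0046 + 0.0607 + 0.0113 = 0.2459.
So 1 − D = 0.7541, i.e. 0.75 to 2 decimal places.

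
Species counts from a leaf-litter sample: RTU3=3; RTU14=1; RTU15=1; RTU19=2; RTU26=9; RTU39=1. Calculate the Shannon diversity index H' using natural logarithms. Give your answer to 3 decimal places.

Total N = 3+1+1+2+9+1 = 17, so the proportions are 0.17647, 0.05882, 0.05882, 0.11765, 0.52941, 0.05882 (working shown to 5 dp, full precision carried).
Each pᵢ ln pᵢ term: 0.17647×(-1.73460)=-0.30611, 0.05882×(-2.83321)=-0.16666, 0.05882×(-2.83321)=-0.16666, 0.11765×(-2.14007)=-0.25177, 0.52941×(-0.63599)=-0.33670, 0.05882×(-2.83321)=-0.16666.
Sum = -1.39456, so H' = 1.395.

1.395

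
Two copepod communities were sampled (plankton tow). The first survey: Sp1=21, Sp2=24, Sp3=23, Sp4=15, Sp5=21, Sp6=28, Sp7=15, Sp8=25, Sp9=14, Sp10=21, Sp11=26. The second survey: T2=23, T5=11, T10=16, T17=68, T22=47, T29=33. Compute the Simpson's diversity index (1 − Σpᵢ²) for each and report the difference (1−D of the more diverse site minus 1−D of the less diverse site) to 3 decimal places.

The first survey: N=233, proportions 0.09013, 0.103, 0.09871, 0.06438, 0.09013, 0.12017, 0.06438, 0.1073, 0.06009, 0.09013, 0.11159, giving 1−D = 0.90497 (working shown to 5 dp, full precision carried).
The second survey: N=198, proportions 0.11616, 0.05556, 0.08081, 0.34343, 0.23737, 0.16667, giving 1−D = 0.77482.
Difference = |0.90497 − 0.77482| = 0.13015, i.e. 0.130 to 3 decimal places.

0.130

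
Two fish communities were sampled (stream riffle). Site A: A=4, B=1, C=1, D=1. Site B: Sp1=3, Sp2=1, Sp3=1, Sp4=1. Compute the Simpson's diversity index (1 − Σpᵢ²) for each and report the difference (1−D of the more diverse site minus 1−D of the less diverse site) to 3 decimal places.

0.054

Site A: N=7, proportions 0.571429, 0.142857, 0.142857, 0.142857, giving 1−D = 0.612245 (working shown to 6 dp, full precision carried).
Site B: N=6, proportions 0.5, 0.166667, 0.166667, 0.166667, giving 1−D = 0.666667.
Difference = |0.612245 − 0.666667| = 0.054422, i.e. 0.054 to 3 decimal places.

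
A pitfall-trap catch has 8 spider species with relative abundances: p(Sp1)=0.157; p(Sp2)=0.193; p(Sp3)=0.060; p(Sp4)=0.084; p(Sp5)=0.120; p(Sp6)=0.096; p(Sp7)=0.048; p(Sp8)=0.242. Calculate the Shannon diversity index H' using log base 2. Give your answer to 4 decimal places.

Each pᵢ log₂ pᵢ term (working shown to 6 dp, full precision carried): 0.157×(-2.671164)=-0.419373, 0.193×(-2.373327)=-0.458052, 0.06×(-4.058894)=-0.243534, 0.084×(-3.573467)=-0.300171, 0.12×(-3.058894)=-0.367067, 0.096×(-3.380822)=-0.324559, 0.048×(-4.380822)=-0.210279, 0.242×(-2.046921)=-0.495355.
Sum = -2.818390, so H' = 2.8184.

2.8184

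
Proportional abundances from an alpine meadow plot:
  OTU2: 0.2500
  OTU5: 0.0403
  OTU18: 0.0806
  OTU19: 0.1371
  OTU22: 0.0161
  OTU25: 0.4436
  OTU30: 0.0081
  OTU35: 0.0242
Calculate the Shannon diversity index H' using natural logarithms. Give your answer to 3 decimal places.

1.508

Each pᵢ ln pᵢ term (working shown to 5 dp, full precision carried): 0.25×(-1.38629)=-0.34657, 0.0403×(-3.21140)=-0.12942, 0.0806×(-2.51826)=-0.20297, 0.1371×(-1.98704)=-0.27242, 0.0161×(-4.12894)=-0.06648, 0.4436×(-0.81283)=-0.36057, 0.0081×(-4.81589)=-0.03901, 0.0242×(-3.72140)=-0.09006.
Sum = -1.50750, so H' = 1.508.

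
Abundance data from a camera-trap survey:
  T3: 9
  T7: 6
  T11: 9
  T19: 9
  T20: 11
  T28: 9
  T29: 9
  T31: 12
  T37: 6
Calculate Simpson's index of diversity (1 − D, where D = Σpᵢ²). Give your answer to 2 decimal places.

0.88

Total N = 9+6+9+9+11+9+9+12+6 = 80, so the proportions are 0.1125, 0.075, 0.1125, 0.1125, 0.1375, 0.1125, 0.1125, 0.15, 0.075 (working shown to 4 dp, full precision carried).
D = 0.1125² + 0.075² + 0.1125² + 0.1125² + 0.1375² + 0.1125² + 0.1125² + 0.15² + 0.075² = 0.0127 + 0.0056 + 0.0127 + 0.0127 + 0.0189 + 0.0127 + 0.0127 + 0.0225 + 0.0056 = 0.1159.
So 1 − D = 0.8841, i.e. 0.88 to 2 decimal places.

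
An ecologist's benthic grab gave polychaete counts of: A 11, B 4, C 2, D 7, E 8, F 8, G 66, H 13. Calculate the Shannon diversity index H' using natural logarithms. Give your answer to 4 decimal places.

Total N = 11+4+2+7+8+8+66+13 = 119, so the proportions are 0.092437, 0.033613, 0.016807, 0.058824, 0.067227, 0.067227, 0.554622, 0.109244 (working shown to 6 dp, full precision carried).
Each pᵢ ln pᵢ term: 0.092437×(-2.381228)=-0.220114, 0.033613×(-3.392829)=-0.114045, 0.016807×(-4.085976)=-0.068672, 0.058824×(-2.833213)=-0.166660, 0.067227×(-2.699682)=-0.181491, 0.067227×(-2.699682)=-0.181491, 0.554622×(-0.589469)=-0.326932, 0.109244×(-2.214174)=-0.241885.
Sum = -1.501289, so H' = 1.5013.

1.5013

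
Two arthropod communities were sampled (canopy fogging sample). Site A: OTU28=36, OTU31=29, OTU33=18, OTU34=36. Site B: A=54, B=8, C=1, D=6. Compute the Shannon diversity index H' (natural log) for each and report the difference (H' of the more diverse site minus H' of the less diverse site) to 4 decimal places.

0.6378

Site A: N=119, proportions 0.302521, 0.243697, 0.151261, 0.302521, giving H' = 1.353143 (working shown to 6 dp, full precision carried).
Site B: N=69, proportions 0.782609, 0.115942, 0.014493, 0.086957, giving H' = 0.715393.
Difference = |1.353143 − 0.715393| = 0.637750, i.e. 0.6378 to 4 decimal places.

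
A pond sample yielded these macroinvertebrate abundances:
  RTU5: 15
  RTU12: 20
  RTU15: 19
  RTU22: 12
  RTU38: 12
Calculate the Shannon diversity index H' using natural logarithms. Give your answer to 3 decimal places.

Total N = 15+20+19+12+12 = 78, so the proportions are 0.19231, 0.25641, 0.24359, 0.15385, 0.15385 (working shown to 5 dp, full precision carried).
Each pᵢ ln pᵢ term: 0.19231×(-1.64866)=-0.31705, 0.25641×(-1.36098)=-0.34897, 0.24359×(-1.41227)=-0.34401, 0.15385×(-1.87180)=-0.28797, 0.15385×(-1.87180)=-0.28797.
Sum = -1.58597, so H' = 1.586.

1.586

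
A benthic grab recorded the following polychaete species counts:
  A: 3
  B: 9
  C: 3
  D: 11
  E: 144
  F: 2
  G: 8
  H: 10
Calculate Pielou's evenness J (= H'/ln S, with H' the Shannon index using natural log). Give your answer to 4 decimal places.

0.4745

Total N = 3+9+3+11+144+2+8+10 = 190, so the proportions are 0.015789, 0.047368, 0.015789, 0.057895, 0.757895, 0.010526, 0.042105, 0.052632 (working shown to 6 dp, full precision carried).
H' = −Σ pᵢ ln pᵢ = −((-0.065501) + (-0.144464) + (-0.065501) + (-0.164950) + (-0.210097) + (-0.047936) + (-0.133372) + (-0.154970)) = 0.986791.
With S = 8 species, ln S = 2.079442, so J = 0.986791/2.079442 = 0.474546, i.e. 0.4745 to 4 decimal places.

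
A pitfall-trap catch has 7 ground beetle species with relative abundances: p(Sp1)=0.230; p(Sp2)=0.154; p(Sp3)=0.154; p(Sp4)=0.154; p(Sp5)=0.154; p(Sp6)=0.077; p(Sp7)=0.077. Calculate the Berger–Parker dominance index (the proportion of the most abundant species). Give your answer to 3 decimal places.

0.230

The largest proportion is 0.23, i.e. d = 0.230 to 3 decimal places.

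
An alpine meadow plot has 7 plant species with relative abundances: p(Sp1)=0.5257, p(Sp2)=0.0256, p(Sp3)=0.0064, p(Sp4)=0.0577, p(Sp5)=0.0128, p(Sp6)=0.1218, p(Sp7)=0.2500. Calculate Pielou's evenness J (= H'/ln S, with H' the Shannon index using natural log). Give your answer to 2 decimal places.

0.66

H' = −Σ pᵢ ln pᵢ = −((-0.3380) + (-0.0938) + (-0.0323) + (-0.1646) + (-0.0558) + (-0.2564) + (-0.3466)) = 1.2876 (working shown to 4 dp, full precision carried).
With S = 7 species, ln S = 1.9459, so J = 1.2876/1.9459 = 0.6617, i.e. 0.66 to 2 decimal places.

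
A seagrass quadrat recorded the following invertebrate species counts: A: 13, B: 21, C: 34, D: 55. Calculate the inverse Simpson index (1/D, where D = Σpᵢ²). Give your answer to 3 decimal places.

Total N = 13+21+34+55 = 123, so the proportions are 0.105691, 0.170732, 0.276423, 0.447154 (working shown to 6 dp, full precision carried).
D = 0.105691² + 0.170732² + 0.276423² + 0.447154² = 0.011171 + 0.029149 + 0.076410 + 0.199947 = 0.316677.
So 1/D = 3.15780, i.e. 3.158 to 3 decimal places.

3.158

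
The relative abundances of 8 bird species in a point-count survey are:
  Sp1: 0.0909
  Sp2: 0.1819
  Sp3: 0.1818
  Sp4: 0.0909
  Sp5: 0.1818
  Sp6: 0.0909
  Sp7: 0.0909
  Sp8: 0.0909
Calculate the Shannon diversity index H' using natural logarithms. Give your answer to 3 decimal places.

Each pᵢ ln pᵢ term (working shown to 5 dp, full precision carried): 0.0909×(-2.39800)=-0.21798, 0.1819×(-1.70430)=-0.31001, 0.1818×(-1.70485)=-0.30994, 0.0909×(-2.39800)=-0.21798, 0.1818×(-1.70485)=-0.30994, 0.0909×(-2.39800)=-0.21798, 0.0909×(-2.39800)=-0.21798, 0.0909×(-2.39800)=-0.21798.
Sum = -2.01978, so H' = 2.020.

2.020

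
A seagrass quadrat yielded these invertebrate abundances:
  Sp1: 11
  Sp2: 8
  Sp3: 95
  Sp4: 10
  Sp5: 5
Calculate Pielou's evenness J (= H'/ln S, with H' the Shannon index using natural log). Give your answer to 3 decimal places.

Total N = 11+8+95+10+5 = 129, so the proportions are 0.08527, 0.06202, 0.73643, 0.07752, 0.03876 (working shown to 5 dp, full precision carried).
H' = −Σ pᵢ ln pᵢ = −((-0.20993) + (-0.17243) + (-0.22530) + (-0.19823) + (-0.12598)) = 0.93188.
With S = 5 species, ln S = 1.60944, so J = 0.93188/1.60944 = 0.57901, i.e. 0.579 to 3 decimal places.

0.579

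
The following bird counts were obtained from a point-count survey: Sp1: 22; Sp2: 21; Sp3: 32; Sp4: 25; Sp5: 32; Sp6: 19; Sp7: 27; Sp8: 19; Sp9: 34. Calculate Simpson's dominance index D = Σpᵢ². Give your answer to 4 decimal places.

Total N = 22+21+32+25+32+19+27+19+34 = 231, so the proportions are 0.095238, 0.090909, 0.138528, 0.108225, 0.138528, 0.082251, 0.116883, 0.082251, 0.147186 (working shown to 6 dp, full precision carried).
D = 0.095238² + 0.090909² + 0.138528² + 0.108225² + 0.138528² + 0.082251² + 0.116883² + 0.082251² + 0.147186² = 0.009070 + 0.008264 + 0.019190 + 0.011713 + 0.019190 + 0.006765 + 0.013662 + 0.006765 + 0.021664 = 0.116283.
To 4 decimal places, D = 0.1163.

0.1163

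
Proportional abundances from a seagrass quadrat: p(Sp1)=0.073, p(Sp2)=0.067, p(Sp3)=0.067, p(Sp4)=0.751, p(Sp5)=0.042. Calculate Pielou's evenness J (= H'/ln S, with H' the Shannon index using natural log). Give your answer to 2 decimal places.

H' = −Σ pᵢ ln pᵢ = −((-0.1911) + (-0.1811) + (-0.1811) + (-0.2150) + (-0.1331)) = 0.9015 (working shown to 4 dp, full precision carried).
With S = 5 species, ln S = 1.6094, so J = 0.9015/1.6094 = 0.5601, i.e. 0.56 to 2 decimal places.

0.56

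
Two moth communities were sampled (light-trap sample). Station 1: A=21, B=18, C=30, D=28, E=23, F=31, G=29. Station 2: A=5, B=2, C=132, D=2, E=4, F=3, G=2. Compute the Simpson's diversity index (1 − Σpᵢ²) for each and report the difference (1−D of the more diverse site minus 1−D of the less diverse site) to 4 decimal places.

0.6296

Station 1: N=180, proportions 0.116667, 0.1, 0.166667, 0.155556, 0.127778, 0.172222, 0.161111, giving 1−D = 0.852469 (working shown to 6 dp, full precision carried).
Station 2: N=150, proportions 0.033333, 0.013333, 0.88, 0.013333, 0.026667, 0.02, 0.013333, giving 1−D = 0.222844.
Difference = |0.852469 − 0.222844| = 0.629625, i.e. 0.6296 to 4 decimal places.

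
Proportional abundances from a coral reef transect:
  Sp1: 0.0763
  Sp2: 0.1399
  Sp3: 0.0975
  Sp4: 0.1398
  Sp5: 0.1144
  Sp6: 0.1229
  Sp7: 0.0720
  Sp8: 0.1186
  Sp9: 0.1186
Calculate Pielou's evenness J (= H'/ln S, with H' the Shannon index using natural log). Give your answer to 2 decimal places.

H' = −Σ pᵢ ln pᵢ = −((-0.1963) + (-0.2752) + (-0.2270) + (-0.2751) + (-0.2480) + (-0.2576) + (-0.1894) + (-0.2529) + (-0.2529)) = 2.1743 (working shown to 4 dp, full precision carried).
With S = 9 species, ln S = 2.1972, so J = 2.1743/2.1972 = 0.9896, i.e. 0.99 to 2 decimal places.

0.99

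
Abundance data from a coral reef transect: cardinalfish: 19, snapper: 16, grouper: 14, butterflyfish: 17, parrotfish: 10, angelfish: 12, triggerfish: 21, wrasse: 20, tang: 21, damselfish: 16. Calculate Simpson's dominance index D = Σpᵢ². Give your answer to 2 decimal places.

0.10

Total N = 19+16+14+17+10+12+21+20+21+16 = 166, so the proportions are 0.1145, 0.0964, 0.0843, 0.1024, 0.0602, 0.0723, 0.1265, 0.1205, 0.1265, 0.0964 (working shown to 4 dp, full precision carried).
D = 0.1145² + 0.0964² + 0.0843² + 0.1024² + 0.0602² + 0.0723² + 0.1265² + 0.1205² + 0.1265² + 0.0964² = 0.0131 + 0.0093 + 0.0071 + 0.0105 + 0.0036 + 0.0052 + 0.0160 + 0.0145 + 0.0160 + 0.0093 = 0.1047.
To 2 decimal places, D = 0.10.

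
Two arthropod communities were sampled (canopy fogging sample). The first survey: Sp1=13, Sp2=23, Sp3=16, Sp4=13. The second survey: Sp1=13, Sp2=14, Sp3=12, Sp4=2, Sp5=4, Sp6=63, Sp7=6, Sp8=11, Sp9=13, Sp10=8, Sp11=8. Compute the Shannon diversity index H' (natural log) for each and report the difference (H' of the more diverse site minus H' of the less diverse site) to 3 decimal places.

0.617

The first survey: N=65, proportions 0.2, 0.35385, 0.24615, 0.2, giving H' = 1.35644 (working shown to 5 dp, full precision carried).
The second survey: N=154, proportions 0.08442, 0.09091, 0.07792, 0.01299, 0.02597, 0.40909, 0.03896, 0.07143, 0.08442, 0.05195, 0.05195, giving H' = 1.97330.
Difference = |1.35644 − 1.97330| = 0.61686, i.e. 0.617 to 3 decimal places.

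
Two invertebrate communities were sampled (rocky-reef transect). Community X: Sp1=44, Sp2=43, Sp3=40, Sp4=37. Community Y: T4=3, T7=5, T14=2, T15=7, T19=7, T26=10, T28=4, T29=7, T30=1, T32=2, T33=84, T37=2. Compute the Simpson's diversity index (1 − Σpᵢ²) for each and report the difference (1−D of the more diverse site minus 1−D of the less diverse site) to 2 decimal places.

0.16

Community X: N=164, proportions 0.2683, 0.2622, 0.2439, 0.2256, giving 1−D = 0.7489 (working shown to 4 dp, full precision carried).
Community Y: N=134, proportions 0.0224, 0.0373, 0.0149, 0.0522, 0.0522, 0.0746, 0.0299, 0.0522, 0.0075, 0.0149, 0.6269, 0.0149, giving 1−D = 0.5898.
Difference = |0.7489 − 0.5898| = 0.1591, i.e. 0.16 to 2 decimal places.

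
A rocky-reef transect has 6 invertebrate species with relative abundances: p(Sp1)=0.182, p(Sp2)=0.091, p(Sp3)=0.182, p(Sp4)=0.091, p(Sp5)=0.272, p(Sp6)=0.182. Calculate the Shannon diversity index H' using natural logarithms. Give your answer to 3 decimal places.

1.721

Each pᵢ ln pᵢ term (working shown to 5 dp, full precision carried): 0.182×(-1.70375)=-0.31008, 0.091×(-2.39690)=-0.21812, 0.182×(-1.70375)=-0.31008, 0.091×(-2.39690)=-0.21812, 0.272×(-1.30195)=-0.35413, 0.182×(-1.70375)=-0.31008.
Sum = -1.72061, so H' = 1.721.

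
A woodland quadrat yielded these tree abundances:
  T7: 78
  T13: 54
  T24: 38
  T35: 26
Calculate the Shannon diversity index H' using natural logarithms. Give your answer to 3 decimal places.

1.308

Total N = 78+54+38+26 = 196, so the proportions are 0.39796, 0.27551, 0.19388, 0.13265 (working shown to 5 dp, full precision carried).
Each pᵢ ln pᵢ term: 0.39796×(-0.92141)=-0.36668, 0.27551×(-1.28913)=-0.35517, 0.19388×(-1.64053)=-0.31806, 0.13265×(-2.02002)=-0.26796.
Sum = -1.30787, so H' = 1.308.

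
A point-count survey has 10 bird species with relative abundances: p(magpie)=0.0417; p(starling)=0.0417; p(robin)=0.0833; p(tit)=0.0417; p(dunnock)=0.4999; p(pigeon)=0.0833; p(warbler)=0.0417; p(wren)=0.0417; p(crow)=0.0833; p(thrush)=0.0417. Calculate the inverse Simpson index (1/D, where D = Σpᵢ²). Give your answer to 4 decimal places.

3.5568

D = 0.0417² + 0.0417² + 0.0833² + 0.0417² + 0.4999² + 0.0833² + 0.0417² + 0.0417² + 0.0833² + 0.0417² = 0.00173889 + 0.00173889 + 0.00693889 + 0.00173889 + 0.24990001 + 0.00693889 + 0.00173889 + 0.00173889 + 0.00693889 + 0.00173889 = 0.28115002 (working shown to 8 dp, full precision carried).
So 1/D = 3.556820, i.e. 3.5568 to 4 decimal places.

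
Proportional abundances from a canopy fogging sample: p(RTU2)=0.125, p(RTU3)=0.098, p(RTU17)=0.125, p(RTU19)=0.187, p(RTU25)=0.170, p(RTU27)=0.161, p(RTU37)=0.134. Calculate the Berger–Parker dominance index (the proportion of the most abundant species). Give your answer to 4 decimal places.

The largest proportion is 0.187, i.e. d = 0.1870 to 4 decimal places.

0.1870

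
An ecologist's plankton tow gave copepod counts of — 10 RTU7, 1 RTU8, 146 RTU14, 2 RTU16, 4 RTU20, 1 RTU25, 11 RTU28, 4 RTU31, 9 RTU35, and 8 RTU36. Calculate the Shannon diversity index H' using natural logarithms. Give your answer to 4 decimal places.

Total N = 10+1+146+2+4+1+11+4+9+8 = 196, so the proportions are 0.05102, 0.005102, 0.744898, 0.010204, 0.020408, 0.005102, 0.056122, 0.020408, 0.045918, 0.040816 (working shown to 6 dp, full precision carried).
Each pᵢ ln pᵢ term: 0.05102×(-2.975530)=-0.151813, 0.005102×(-5.278115)=-0.026929, 0.744898×(-0.294508)=-0.219378, 0.010204×(-4.584967)=-0.046785, 0.020408×(-3.891820)=-0.079425, 0.005102×(-5.278115)=-0.026929, 0.056122×(-2.880219)=-0.161645, 0.020408×(-3.891820)=-0.079425, 0.045918×(-3.080890)=-0.141469, 0.040816×(-3.198673)=-0.130558.
Sum = -1.064357, so H' = 1.0644.

1.0644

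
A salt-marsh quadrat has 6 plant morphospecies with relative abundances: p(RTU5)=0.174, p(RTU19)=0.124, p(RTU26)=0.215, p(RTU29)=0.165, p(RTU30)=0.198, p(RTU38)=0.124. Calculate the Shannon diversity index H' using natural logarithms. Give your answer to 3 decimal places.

Each pᵢ ln pᵢ term (working shown to 5 dp, full precision carried): 0.174×(-1.74870)=-0.30427, 0.124×(-2.08747)=-0.25885, 0.215×(-1.53712)=-0.33048, 0.165×(-1.80181)=-0.29730, 0.198×(-1.61949)=-0.32066, 0.124×(-2.08747)=-0.25885.
Sum = -1.77040, so H' = 1.770.

1.770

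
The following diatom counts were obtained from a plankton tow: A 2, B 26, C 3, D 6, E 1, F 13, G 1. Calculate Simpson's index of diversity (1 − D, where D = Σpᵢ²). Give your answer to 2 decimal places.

0.67

Total N = 2+26+3+6+1+13+1 = 52, so the proportions are 0.0385, 0.5, 0.0577, 0.1154, 0.0192, 0.25, 0.0192 (working shown to 4 dp, full precision carried).
D = 0.0385² + 0.5² + 0.0577² + 0.1154² + 0.0192² + 0.25² + 0.0192² = 0.0015 + 0.2500 + 0.0033 + 0.0133 + 0.0004 + 0.0625 + 0.0004 = 0.3314.
So 1 − D = 0.6686, i.e. 0.67 to 2 decimal places.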